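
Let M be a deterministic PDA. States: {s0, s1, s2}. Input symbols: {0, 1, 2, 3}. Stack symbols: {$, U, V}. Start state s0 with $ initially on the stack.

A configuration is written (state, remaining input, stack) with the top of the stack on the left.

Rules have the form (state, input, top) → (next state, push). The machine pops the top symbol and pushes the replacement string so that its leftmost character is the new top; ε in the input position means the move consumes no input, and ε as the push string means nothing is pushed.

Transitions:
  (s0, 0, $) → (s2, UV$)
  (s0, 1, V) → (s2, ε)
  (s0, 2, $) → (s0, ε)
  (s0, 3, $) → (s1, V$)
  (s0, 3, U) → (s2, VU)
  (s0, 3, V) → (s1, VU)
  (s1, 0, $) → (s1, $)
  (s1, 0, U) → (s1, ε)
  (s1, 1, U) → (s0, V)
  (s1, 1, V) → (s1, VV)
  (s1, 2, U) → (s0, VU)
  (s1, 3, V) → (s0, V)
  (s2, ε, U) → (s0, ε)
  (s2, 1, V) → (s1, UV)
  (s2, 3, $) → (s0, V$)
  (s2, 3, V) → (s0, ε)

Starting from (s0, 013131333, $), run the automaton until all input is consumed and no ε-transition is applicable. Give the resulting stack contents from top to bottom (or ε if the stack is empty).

VU$

(s0, 013131333, $) ⊢ (s2, 13131333, UV$) ⊢ (s0, 13131333, V$) ⊢ (s2, 3131333, $) ⊢ (s0, 131333, V$) ⊢ (s2, 31333, $) ⊢ (s0, 1333, V$) ⊢ (s2, 333, $) ⊢ (s0, 33, V$) ⊢ (s1, 3, VU$) ⊢ (s0, ε, VU$)
All input consumed in state s0 with stack VU$.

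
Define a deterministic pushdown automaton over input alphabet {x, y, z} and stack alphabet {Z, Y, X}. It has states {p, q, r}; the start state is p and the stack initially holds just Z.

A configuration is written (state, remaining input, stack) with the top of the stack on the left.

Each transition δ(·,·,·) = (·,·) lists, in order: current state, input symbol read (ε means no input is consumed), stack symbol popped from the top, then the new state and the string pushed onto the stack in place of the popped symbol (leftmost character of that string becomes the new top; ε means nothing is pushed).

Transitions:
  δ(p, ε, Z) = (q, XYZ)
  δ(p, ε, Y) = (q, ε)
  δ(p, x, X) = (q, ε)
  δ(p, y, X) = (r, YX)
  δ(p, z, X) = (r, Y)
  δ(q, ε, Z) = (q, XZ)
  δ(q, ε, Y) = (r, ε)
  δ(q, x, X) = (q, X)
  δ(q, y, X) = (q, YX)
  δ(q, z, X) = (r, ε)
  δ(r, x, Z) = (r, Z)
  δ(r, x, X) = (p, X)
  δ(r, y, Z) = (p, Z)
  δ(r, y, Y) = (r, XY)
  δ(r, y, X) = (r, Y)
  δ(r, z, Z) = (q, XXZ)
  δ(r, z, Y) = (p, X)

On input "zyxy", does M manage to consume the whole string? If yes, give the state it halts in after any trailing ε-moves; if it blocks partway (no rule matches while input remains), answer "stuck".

r

(p, zyxy, Z)
  ε-move, top Z: go to q, push XYZ → (q, zyxy, XYZ)
  read z, top X: go to r, push ε → (r, yxy, YZ)
  read y, top Y: go to r, push XY → (r, xy, XYZ)
  read x, top X: go to p, push X → (p, y, XYZ)
  read y, top X: go to r, push YX → (r, ε, YXYZ)
All input consumed; M is in state r.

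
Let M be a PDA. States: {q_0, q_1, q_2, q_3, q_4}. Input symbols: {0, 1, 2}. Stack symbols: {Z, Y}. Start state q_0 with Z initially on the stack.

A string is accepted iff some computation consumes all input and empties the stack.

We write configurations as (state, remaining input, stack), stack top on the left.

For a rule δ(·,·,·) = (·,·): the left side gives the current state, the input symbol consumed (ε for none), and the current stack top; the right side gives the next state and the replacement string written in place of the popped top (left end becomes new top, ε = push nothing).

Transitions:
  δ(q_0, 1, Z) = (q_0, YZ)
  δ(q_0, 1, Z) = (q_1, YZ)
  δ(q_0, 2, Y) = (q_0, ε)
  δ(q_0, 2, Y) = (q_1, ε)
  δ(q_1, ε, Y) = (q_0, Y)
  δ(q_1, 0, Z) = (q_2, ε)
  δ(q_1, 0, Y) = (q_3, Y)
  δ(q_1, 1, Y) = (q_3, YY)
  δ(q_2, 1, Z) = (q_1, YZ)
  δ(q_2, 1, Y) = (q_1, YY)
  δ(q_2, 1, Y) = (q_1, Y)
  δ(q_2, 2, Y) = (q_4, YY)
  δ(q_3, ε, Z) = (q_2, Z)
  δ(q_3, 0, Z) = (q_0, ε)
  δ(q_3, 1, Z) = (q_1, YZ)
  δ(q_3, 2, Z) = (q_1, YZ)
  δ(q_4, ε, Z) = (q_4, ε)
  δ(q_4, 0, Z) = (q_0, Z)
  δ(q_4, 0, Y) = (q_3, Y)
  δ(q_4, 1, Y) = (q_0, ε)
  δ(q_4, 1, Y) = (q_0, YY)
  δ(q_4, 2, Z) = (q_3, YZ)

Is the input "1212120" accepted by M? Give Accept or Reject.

Accept

One accepting computation: (q_0, 1212120, Z) ⊢ (q_0, 212120, YZ) ⊢ (q_0, 12120, Z) ⊢ (q_0, 2120, YZ) ⊢ (q_0, 120, Z) ⊢ (q_0, 20, YZ) ⊢ (q_1, 0, Z) ⊢ (q_2, ε, ε)
All input consumed and the stack is empty.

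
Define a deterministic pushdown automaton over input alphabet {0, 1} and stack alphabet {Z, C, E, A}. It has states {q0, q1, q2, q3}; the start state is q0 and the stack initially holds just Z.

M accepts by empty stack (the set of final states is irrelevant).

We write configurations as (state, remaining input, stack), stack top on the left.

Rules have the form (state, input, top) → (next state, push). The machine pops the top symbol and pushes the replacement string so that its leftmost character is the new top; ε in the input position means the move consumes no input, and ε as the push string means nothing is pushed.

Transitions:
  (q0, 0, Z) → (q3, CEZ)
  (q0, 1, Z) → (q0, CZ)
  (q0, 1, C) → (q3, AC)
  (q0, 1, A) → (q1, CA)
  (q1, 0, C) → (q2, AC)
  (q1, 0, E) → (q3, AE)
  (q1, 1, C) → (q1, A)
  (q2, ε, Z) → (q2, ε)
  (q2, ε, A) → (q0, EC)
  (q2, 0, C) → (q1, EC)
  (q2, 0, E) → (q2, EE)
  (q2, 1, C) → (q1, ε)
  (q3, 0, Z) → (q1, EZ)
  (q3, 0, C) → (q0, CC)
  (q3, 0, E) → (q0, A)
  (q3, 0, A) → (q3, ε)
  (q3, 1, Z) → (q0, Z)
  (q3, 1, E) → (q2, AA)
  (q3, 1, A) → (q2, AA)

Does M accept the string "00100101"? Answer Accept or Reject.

Reject

(q0, 00100101, Z)
  read 0, top Z: go to q3, push CEZ → (q3, 0100101, CEZ)
  read 0, top C: go to q0, push CC → (q0, 100101, CCEZ)
  read 1, top C: go to q3, push AC → (q3, 00101, ACCEZ)
  read 0, top A: go to q3, push ε → (q3, 0101, CCEZ)
  read 0, top C: go to q0, push CC → (q0, 101, CCCEZ)
  read 1, top C: go to q3, push AC → (q3, 01, ACCCEZ)
  read 0, top A: go to q3, push ε → (q3, 1, CCCEZ)
No transition applies at (q3, 1, CCCEZ); input not fully consumed.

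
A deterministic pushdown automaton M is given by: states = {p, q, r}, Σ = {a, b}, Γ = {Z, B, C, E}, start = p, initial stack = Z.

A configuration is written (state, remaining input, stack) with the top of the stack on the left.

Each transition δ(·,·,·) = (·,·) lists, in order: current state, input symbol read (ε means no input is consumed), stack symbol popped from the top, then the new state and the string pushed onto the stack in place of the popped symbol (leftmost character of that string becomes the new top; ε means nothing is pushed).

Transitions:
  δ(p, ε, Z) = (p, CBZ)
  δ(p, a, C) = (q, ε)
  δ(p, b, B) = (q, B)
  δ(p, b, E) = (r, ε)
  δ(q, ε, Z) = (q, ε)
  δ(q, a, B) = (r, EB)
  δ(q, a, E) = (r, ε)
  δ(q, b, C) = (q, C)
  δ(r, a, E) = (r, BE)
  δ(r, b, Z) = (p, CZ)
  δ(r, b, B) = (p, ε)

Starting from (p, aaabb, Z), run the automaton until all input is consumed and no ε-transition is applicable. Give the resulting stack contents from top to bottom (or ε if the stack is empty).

(p, aaabb, Z)
  ε-move, top Z: go to p, push CBZ → (p, aaabb, CBZ)
  read a, top C: go to q, push ε → (q, aabb, BZ)
  read a, top B: go to r, push EB → (r, abb, EBZ)
  read a, top E: go to r, push BE → (r, bb, BEBZ)
  read b, top B: go to p, push ε → (p, b, EBZ)
  read b, top E: go to r, push ε → (r, ε, BZ)
All input consumed in state r with stack BZ.

BZ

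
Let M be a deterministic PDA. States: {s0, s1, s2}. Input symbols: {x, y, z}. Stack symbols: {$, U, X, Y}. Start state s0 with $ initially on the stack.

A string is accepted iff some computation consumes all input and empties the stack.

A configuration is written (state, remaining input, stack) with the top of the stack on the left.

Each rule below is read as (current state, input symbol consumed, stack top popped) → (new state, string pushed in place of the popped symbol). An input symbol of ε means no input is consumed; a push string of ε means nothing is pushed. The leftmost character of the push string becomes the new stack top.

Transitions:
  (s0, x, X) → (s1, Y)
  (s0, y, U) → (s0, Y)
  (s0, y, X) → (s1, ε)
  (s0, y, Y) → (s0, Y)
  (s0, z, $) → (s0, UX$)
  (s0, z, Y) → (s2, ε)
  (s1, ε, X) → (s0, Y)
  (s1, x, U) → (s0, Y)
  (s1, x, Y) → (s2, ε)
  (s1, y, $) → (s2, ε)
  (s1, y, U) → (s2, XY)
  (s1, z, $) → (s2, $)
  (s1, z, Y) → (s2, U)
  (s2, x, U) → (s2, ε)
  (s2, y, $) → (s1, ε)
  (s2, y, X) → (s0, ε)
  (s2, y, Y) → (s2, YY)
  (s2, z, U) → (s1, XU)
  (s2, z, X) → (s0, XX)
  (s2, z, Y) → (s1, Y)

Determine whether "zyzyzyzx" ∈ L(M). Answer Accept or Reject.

(s0, zyzyzyzx, $)
  read z, top $: go to s0, push UX$ → (s0, yzyzyzx, UX$)
  read y, top U: go to s0, push Y → (s0, zyzyzx, YX$)
  read z, top Y: go to s2, push ε → (s2, yzyzx, X$)
  read y, top X: go to s0, push ε → (s0, zyzx, $)
  read z, top $: go to s0, push UX$ → (s0, yzx, UX$)
  read y, top U: go to s0, push Y → (s0, zx, YX$)
  read z, top Y: go to s2, push ε → (s2, x, X$)
No transition applies at (s2, x, X$); input not fully consumed.

Reject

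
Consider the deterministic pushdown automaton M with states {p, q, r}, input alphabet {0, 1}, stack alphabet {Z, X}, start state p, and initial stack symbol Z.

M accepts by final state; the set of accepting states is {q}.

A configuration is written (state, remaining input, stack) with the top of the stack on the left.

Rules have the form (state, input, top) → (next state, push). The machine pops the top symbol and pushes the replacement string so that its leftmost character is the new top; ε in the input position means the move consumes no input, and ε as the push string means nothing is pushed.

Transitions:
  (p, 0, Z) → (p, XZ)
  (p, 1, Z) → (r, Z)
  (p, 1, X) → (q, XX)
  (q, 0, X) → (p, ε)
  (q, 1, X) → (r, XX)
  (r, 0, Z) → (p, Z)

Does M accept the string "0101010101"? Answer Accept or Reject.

Accept

(p, 0101010101, Z)
  read 0, top Z: go to p, push XZ → (p, 101010101, XZ)
  read 1, top X: go to q, push XX → (q, 01010101, XXZ)
  read 0, top X: go to p, push ε → (p, 1010101, XZ)
  read 1, top X: go to q, push XX → (q, 010101, XXZ)
  read 0, top X: go to p, push ε → (p, 10101, XZ)
  read 1, top X: go to q, push XX → (q, 0101, XXZ)
  read 0, top X: go to p, push ε → (p, 101, XZ)
  read 1, top X: go to q, push XX → (q, 01, XXZ)
  read 0, top X: go to p, push ε → (p, 1, XZ)
  read 1, top X: go to q, push XX → (q, ε, XXZ)
All input consumed; state q ∈ F.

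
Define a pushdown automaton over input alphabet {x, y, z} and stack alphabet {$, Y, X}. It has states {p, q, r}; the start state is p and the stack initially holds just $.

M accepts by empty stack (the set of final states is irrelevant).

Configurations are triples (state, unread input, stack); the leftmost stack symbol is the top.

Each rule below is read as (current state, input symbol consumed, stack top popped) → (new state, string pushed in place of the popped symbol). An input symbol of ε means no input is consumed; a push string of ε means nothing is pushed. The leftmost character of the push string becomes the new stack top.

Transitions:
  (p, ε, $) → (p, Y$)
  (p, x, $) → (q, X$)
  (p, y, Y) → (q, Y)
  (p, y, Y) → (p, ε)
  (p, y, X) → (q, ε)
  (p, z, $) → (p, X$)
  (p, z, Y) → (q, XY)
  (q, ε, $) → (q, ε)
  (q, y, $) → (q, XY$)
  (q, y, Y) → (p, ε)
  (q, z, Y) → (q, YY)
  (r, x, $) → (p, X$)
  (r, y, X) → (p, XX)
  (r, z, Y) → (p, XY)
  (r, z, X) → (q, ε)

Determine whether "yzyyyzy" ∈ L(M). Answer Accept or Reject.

One accepting computation: (p, yzyyyzy, $) ⊢ (p, yzyyyzy, Y$) ⊢ (q, zyyyzy, Y$) ⊢ (q, yyyzy, YY$) ⊢ (p, yyzy, Y$) ⊢ (q, yzy, Y$) ⊢ (p, zy, $) ⊢ (p, y, X$) ⊢ (q, ε, $) ⊢ (q, ε, ε)
All input consumed and the stack is empty.

Accept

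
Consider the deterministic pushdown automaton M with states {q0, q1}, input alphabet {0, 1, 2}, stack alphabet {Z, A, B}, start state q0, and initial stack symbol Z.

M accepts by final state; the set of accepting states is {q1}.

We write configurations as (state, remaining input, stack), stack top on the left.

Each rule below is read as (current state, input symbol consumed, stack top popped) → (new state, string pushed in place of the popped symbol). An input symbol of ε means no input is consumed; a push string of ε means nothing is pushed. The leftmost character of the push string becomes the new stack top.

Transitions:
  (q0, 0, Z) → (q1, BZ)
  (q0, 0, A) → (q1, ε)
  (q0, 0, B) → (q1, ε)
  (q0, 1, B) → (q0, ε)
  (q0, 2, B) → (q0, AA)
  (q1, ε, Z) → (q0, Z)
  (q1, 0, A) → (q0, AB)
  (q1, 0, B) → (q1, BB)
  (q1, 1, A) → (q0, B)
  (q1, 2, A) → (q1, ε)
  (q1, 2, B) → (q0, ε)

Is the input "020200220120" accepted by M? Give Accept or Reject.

(q0, 020200220120, Z) ⊢ (q1, 20200220120, BZ) ⊢ (q0, 0200220120, Z) ⊢ (q1, 200220120, BZ) ⊢ (q0, 00220120, Z) ⊢ (q1, 0220120, BZ) ⊢ (q1, 220120, BBZ) ⊢ (q0, 20120, BZ) ⊢ (q0, 0120, AAZ) ⊢ (q1, 120, AZ) ⊢ (q0, 20, BZ) ⊢ (q0, 0, AAZ) ⊢ (q1, ε, AZ)
All input consumed; state q1 ∈ F.

Accept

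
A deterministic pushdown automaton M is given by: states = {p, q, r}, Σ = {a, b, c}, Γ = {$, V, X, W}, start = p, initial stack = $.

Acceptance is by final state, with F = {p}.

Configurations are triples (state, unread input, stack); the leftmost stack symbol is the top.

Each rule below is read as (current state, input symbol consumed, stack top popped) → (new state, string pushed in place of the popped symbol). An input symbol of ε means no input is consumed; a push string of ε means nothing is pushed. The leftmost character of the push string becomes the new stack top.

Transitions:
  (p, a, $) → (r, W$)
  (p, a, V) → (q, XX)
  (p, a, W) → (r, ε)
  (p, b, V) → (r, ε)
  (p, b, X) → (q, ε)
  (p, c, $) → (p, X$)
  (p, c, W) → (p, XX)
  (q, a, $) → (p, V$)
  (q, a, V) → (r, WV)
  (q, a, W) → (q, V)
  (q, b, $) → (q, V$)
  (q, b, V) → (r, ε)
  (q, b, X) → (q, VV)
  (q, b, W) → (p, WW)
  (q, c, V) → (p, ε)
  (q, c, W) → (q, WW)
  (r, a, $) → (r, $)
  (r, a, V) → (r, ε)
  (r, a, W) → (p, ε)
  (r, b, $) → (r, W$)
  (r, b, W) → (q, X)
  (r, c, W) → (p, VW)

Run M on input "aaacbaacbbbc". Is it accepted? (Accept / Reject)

(p, aaacbaacbbbc, $)
  read a, top $: go to r, push W$ → (r, aacbaacbbbc, W$)
  read a, top W: go to p, push ε → (p, acbaacbbbc, $)
  read a, top $: go to r, push W$ → (r, cbaacbbbc, W$)
  read c, top W: go to p, push VW → (p, baacbbbc, VW$)
  read b, top V: go to r, push ε → (r, aacbbbc, W$)
  read a, top W: go to p, push ε → (p, acbbbc, $)
  read a, top $: go to r, push W$ → (r, cbbbc, W$)
  read c, top W: go to p, push VW → (p, bbbc, VW$)
  read b, top V: go to r, push ε → (r, bbc, W$)
  read b, top W: go to q, push X → (q, bc, X$)
  read b, top X: go to q, push VV → (q, c, VV$)
  read c, top V: go to p, push ε → (p, ε, V$)
All input consumed; state p ∈ F.

Accept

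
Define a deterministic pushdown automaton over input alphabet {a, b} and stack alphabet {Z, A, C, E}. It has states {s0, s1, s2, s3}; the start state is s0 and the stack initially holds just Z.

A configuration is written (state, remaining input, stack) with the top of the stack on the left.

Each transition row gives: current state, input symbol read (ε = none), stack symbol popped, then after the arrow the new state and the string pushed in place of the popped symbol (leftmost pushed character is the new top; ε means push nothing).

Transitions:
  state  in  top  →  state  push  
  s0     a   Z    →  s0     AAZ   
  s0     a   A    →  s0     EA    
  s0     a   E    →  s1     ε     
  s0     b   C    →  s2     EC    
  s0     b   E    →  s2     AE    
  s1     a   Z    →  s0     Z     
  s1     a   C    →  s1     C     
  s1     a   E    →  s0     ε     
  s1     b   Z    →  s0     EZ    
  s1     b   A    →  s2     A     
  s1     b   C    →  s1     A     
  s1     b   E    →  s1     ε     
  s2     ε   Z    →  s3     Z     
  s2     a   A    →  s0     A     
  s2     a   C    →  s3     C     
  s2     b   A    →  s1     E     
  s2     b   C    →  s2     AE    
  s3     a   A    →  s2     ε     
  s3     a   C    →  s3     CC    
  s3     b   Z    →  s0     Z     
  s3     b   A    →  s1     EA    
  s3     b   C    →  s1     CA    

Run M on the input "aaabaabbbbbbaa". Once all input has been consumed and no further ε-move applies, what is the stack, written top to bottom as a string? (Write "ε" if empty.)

(s0, aaabaabbbbbbaa, Z) ⊢ (s0, aabaabbbbbbaa, AAZ) ⊢ (s0, abaabbbbbbaa, EAAZ) ⊢ (s1, baabbbbbbaa, AAZ) ⊢ (s2, aabbbbbbaa, AAZ) ⊢ (s0, abbbbbbaa, AAZ) ⊢ (s0, bbbbbbaa, EAAZ) ⊢ (s2, bbbbbaa, AEAAZ) ⊢ (s1, bbbbaa, EEAAZ) ⊢ (s1, bbbaa, EAAZ) ⊢ (s1, bbaa, AAZ) ⊢ (s2, baa, AAZ) ⊢ (s1, aa, EAZ) ⊢ (s0, a, AZ) ⊢ (s0, ε, EAZ)
All input consumed in state s0 with stack EAZ.

EAZ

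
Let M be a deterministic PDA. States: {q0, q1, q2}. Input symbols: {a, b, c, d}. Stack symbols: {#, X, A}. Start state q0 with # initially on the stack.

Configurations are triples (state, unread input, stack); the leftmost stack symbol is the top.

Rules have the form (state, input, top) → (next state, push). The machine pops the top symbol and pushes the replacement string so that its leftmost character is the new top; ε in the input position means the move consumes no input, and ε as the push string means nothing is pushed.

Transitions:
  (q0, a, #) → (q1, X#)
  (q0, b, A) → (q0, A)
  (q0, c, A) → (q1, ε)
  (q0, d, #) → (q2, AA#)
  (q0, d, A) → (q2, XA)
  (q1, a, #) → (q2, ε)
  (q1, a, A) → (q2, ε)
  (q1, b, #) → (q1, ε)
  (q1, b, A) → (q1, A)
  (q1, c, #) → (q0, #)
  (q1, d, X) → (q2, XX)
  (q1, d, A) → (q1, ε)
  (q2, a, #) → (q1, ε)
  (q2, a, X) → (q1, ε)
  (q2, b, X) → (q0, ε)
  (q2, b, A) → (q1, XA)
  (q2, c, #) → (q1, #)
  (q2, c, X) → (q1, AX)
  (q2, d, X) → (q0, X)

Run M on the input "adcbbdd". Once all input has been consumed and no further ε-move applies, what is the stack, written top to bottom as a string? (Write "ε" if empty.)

(q0, adcbbdd, #) ⊢ (q1, dcbbdd, X#) ⊢ (q2, cbbdd, XX#) ⊢ (q1, bbdd, AXX#) ⊢ (q1, bdd, AXX#) ⊢ (q1, dd, AXX#) ⊢ (q1, d, XX#) ⊢ (q2, ε, XXX#)
All input consumed in state q2 with stack XXX#.

XXX#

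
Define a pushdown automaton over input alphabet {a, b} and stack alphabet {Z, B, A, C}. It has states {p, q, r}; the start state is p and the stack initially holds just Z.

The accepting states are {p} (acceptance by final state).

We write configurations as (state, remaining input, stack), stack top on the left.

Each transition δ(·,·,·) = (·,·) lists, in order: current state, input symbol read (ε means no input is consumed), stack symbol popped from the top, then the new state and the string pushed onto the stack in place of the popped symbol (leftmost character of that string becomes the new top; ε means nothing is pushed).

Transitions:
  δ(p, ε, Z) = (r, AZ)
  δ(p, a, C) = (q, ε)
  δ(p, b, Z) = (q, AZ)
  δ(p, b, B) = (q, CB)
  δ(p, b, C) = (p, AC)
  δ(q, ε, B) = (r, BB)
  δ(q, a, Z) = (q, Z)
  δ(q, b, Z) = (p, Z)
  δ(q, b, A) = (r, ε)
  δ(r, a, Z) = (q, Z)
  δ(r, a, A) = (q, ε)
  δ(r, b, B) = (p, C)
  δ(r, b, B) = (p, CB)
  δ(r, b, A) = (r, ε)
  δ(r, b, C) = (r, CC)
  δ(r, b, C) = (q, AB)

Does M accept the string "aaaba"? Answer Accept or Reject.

Reject

No computation consumes all input and reaches a final state.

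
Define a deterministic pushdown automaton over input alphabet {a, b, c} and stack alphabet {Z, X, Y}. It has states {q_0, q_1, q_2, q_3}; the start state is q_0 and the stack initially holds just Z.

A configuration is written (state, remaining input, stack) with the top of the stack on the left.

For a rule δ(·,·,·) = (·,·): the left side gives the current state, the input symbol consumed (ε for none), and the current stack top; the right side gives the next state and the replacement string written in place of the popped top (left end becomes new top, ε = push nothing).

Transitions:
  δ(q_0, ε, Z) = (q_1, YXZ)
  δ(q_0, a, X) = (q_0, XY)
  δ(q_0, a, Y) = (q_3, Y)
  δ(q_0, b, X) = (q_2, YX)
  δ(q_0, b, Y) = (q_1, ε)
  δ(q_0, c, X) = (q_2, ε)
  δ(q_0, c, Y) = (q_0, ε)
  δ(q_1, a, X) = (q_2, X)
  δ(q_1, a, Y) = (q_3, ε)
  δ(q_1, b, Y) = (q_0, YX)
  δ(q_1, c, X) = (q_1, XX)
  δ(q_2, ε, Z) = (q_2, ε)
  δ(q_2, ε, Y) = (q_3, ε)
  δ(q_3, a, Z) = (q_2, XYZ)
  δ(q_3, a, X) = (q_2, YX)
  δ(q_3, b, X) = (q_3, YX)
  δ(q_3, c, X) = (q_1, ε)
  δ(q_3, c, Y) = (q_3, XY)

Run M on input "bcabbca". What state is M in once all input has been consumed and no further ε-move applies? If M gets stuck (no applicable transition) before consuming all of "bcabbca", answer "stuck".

q_3

(q_0, bcabbca, Z)
  ε-move, top Z: go to q_1, push YXZ → (q_1, bcabbca, YXZ)
  read b, top Y: go to q_0, push YX → (q_0, cabbca, YXXZ)
  read c, top Y: go to q_0, push ε → (q_0, abbca, XXZ)
  read a, top X: go to q_0, push XY → (q_0, bbca, XYXZ)
  read b, top X: go to q_2, push YX → (q_2, bca, YXYXZ)
  ε-move, top Y: go to q_3, push ε → (q_3, bca, XYXZ)
  read b, top X: go to q_3, push YX → (q_3, ca, YXYXZ)
  read c, top Y: go to q_3, push XY → (q_3, a, XYXYXZ)
  read a, top X: go to q_2, push YX → (q_2, ε, YXYXYXZ)
  ε-move, top Y: go to q_3, push ε → (q_3, ε, XYXYXZ)
All input consumed; M is in state q_3.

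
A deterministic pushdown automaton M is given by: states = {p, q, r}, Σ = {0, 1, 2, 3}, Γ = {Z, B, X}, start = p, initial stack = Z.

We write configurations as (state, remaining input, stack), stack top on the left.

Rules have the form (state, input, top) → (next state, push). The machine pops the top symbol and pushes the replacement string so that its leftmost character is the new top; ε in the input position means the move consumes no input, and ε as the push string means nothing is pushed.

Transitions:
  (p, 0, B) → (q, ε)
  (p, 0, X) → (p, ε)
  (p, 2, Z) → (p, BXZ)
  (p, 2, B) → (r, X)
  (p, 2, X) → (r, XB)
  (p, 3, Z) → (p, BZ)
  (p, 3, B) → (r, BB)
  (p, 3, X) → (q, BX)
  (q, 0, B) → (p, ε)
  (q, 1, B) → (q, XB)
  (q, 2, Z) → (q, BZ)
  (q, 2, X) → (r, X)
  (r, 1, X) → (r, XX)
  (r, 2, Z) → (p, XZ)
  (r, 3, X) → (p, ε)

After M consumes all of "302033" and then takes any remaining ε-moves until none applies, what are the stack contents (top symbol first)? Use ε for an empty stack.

BBZ

(p, 302033, Z)
  read 3, top Z: go to p, push BZ → (p, 02033, BZ)
  read 0, top B: go to q, push ε → (q, 2033, Z)
  read 2, top Z: go to q, push BZ → (q, 033, BZ)
  read 0, top B: go to p, push ε → (p, 33, Z)
  read 3, top Z: go to p, push BZ → (p, 3, BZ)
  read 3, top B: go to r, push BB → (r, ε, BBZ)
All input consumed in state r with stack BBZ.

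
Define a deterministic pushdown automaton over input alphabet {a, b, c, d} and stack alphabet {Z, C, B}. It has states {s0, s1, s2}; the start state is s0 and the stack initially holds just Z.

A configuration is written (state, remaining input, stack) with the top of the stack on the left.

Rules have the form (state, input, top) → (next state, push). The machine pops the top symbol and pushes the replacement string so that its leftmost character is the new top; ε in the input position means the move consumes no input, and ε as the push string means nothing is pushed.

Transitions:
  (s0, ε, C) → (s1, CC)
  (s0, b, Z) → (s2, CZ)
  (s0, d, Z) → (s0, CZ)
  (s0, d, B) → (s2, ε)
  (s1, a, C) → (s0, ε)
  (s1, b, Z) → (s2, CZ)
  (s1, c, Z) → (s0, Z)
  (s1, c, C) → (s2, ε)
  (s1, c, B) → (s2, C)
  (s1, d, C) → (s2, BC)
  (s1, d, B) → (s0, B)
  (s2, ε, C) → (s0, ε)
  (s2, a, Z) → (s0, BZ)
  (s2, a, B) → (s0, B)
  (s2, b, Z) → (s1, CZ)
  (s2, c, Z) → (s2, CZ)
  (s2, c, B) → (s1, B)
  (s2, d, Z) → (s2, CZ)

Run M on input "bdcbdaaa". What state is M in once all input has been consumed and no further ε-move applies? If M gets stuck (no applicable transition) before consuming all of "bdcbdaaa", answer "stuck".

(s0, bdcbdaaa, Z)
  read b, top Z: go to s2, push CZ → (s2, dcbdaaa, CZ)
  ε-move, top C: go to s0, push ε → (s0, dcbdaaa, Z)
  read d, top Z: go to s0, push CZ → (s0, cbdaaa, CZ)
  ε-move, top C: go to s1, push CC → (s1, cbdaaa, CCZ)
  read c, top C: go to s2, push ε → (s2, bdaaa, CZ)
  ε-move, top C: go to s0, push ε → (s0, bdaaa, Z)
  read b, top Z: go to s2, push CZ → (s2, daaa, CZ)
  ε-move, top C: go to s0, push ε → (s0, daaa, Z)
  read d, top Z: go to s0, push CZ → (s0, aaa, CZ)
  ε-move, top C: go to s1, push CC → (s1, aaa, CCZ)
  read a, top C: go to s0, push ε → (s0, aa, CZ)
  ε-move, top C: go to s1, push CC → (s1, aa, CCZ)
  read a, top C: go to s0, push ε → (s0, a, CZ)
  ε-move, top C: go to s1, push CC → (s1, a, CCZ)
  read a, top C: go to s0, push ε → (s0, ε, CZ)
  ε-move, top C: go to s1, push CC → (s1, ε, CCZ)
All input consumed; M is in state s1.

s1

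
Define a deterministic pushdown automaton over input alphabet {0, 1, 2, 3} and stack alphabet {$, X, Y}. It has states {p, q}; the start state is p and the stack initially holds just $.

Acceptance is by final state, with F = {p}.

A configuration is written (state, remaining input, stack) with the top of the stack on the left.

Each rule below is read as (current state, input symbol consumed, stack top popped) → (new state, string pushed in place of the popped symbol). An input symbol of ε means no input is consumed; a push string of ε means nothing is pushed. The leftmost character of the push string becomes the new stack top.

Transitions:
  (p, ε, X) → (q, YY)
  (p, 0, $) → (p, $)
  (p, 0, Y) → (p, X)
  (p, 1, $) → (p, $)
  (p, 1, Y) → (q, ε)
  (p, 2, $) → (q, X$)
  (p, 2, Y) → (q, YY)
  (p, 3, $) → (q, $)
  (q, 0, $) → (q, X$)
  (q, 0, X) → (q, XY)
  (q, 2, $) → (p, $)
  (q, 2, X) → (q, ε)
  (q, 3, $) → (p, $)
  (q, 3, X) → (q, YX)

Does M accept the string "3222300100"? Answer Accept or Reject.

(p, 3222300100, $)
  read 3, top $: go to q, push $ → (q, 222300100, $)
  read 2, top $: go to p, push $ → (p, 22300100, $)
  read 2, top $: go to q, push X$ → (q, 2300100, X$)
  read 2, top X: go to q, push ε → (q, 300100, $)
  read 3, top $: go to p, push $ → (p, 00100, $)
  read 0, top $: go to p, push $ → (p, 0100, $)
  read 0, top $: go to p, push $ → (p, 100, $)
  read 1, top $: go to p, push $ → (p, 00, $)
  read 0, top $: go to p, push $ → (p, 0, $)
  read 0, top $: go to p, push $ → (p, ε, $)
All input consumed; state p ∈ F.

Accept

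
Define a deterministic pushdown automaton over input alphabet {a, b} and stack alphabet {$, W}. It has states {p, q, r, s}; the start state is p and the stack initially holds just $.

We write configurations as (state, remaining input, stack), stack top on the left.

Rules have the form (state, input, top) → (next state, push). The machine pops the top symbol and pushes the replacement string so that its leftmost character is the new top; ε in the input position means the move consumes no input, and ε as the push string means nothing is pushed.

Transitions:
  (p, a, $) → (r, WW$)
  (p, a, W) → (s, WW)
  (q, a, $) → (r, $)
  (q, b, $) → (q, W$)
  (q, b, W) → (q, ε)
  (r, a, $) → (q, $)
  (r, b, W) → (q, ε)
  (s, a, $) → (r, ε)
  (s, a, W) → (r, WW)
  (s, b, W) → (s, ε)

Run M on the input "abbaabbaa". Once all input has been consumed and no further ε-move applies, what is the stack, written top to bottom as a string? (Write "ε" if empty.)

$

(p, abbaabbaa, $)
  read a, top $: go to r, push WW$ → (r, bbaabbaa, WW$)
  read b, top W: go to q, push ε → (q, baabbaa, W$)
  read b, top W: go to q, push ε → (q, aabbaa, $)
  read a, top $: go to r, push $ → (r, abbaa, $)
  read a, top $: go to q, push $ → (q, bbaa, $)
  read b, top $: go to q, push W$ → (q, baa, W$)
  read b, top W: go to q, push ε → (q, aa, $)
  read a, top $: go to r, push $ → (r, a, $)
  read a, top $: go to q, push $ → (q, ε, $)
All input consumed in state q with stack $.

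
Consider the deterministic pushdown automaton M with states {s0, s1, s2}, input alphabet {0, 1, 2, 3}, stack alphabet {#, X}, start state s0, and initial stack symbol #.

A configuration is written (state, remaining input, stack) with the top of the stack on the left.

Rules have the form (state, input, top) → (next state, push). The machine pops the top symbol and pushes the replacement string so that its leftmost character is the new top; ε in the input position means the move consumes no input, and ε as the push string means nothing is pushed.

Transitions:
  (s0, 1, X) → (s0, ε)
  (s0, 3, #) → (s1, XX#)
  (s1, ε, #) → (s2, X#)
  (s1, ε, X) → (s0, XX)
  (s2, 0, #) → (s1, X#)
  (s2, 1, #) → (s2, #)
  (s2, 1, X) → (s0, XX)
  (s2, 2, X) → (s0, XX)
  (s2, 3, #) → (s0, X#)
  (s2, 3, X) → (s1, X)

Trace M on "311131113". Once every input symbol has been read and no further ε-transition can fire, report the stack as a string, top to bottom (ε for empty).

XXX#

(s0, 311131113, #) ⊢ (s1, 11131113, XX#) ⊢ (s0, 11131113, XXX#) ⊢ (s0, 1131113, XX#) ⊢ (s0, 131113, X#) ⊢ (s0, 31113, #) ⊢ (s1, 1113, XX#) ⊢ (s0, 1113, XXX#) ⊢ (s0, 113, XX#) ⊢ (s0, 13, X#) ⊢ (s0, 3, #) ⊢ (s1, ε, XX#) ⊢ (s0, ε, XXX#)
All input consumed in state s0 with stack XXX#.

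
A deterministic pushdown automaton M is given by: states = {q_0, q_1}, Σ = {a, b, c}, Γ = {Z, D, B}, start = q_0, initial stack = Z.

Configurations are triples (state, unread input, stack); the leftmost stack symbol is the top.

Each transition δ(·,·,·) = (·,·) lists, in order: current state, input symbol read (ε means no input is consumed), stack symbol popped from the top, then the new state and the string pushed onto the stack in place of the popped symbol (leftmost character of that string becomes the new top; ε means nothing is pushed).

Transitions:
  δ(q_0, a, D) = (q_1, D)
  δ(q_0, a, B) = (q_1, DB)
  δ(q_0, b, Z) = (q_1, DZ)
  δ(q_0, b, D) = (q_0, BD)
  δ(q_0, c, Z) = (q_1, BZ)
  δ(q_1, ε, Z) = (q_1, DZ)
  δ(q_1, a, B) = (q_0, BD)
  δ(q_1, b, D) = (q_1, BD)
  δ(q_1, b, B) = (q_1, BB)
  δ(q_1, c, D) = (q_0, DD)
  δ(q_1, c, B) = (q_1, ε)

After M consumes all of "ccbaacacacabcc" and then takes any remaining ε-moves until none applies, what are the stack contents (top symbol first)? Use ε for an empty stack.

DDDDDBDDZ

(q_0, ccbaacacacabcc, Z)
  read c, top Z: go to q_1, push BZ → (q_1, cbaacacacabcc, BZ)
  read c, top B: go to q_1, push ε → (q_1, baacacacabcc, Z)
  ε-move, top Z: go to q_1, push DZ → (q_1, baacacacabcc, DZ)
  read b, top D: go to q_1, push BD → (q_1, aacacacabcc, BDZ)
  read a, top B: go to q_0, push BD → (q_0, acacacabcc, BDDZ)
  read a, top B: go to q_1, push DB → (q_1, cacacabcc, DBDDZ)
  read c, top D: go to q_0, push DD → (q_0, acacabcc, DDBDDZ)
  read a, top D: go to q_1, push D → (q_1, cacabcc, DDBDDZ)
  read c, top D: go to q_0, push DD → (q_0, acabcc, DDDBDDZ)
  read a, top D: go to q_1, push D → (q_1, cabcc, DDDBDDZ)
  read c, top D: go to q_0, push DD → (q_0, abcc, DDDDBDDZ)
  read a, top D: go to q_1, push D → (q_1, bcc, DDDDBDDZ)
  read b, top D: go to q_1, push BD → (q_1, cc, BDDDDBDDZ)
  read c, top B: go to q_1, push ε → (q_1, c, DDDDBDDZ)
  read c, top D: go to q_0, push DD → (q_0, ε, DDDDDBDDZ)
All input consumed in state q_0 with stack DDDDDBDDZ.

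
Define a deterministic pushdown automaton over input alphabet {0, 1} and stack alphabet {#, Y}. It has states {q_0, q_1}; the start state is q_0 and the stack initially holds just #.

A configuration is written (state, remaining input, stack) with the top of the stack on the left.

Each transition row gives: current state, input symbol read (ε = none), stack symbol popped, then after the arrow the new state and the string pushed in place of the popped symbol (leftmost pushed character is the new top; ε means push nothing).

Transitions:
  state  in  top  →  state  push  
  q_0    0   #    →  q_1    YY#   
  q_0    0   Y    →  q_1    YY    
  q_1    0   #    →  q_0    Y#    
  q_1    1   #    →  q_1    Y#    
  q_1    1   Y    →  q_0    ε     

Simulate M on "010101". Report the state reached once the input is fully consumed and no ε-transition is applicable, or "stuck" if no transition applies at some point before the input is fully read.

(q_0, 010101, #)
  read 0, top #: go to q_1, push YY# → (q_1, 10101, YY#)
  read 1, top Y: go to q_0, push ε → (q_0, 0101, Y#)
  read 0, top Y: go to q_1, push YY → (q_1, 101, YY#)
  read 1, top Y: go to q_0, push ε → (q_0, 01, Y#)
  read 0, top Y: go to q_1, push YY → (q_1, 1, YY#)
  read 1, top Y: go to q_0, push ε → (q_0, ε, Y#)
All input consumed; M is in state q_0.

q_0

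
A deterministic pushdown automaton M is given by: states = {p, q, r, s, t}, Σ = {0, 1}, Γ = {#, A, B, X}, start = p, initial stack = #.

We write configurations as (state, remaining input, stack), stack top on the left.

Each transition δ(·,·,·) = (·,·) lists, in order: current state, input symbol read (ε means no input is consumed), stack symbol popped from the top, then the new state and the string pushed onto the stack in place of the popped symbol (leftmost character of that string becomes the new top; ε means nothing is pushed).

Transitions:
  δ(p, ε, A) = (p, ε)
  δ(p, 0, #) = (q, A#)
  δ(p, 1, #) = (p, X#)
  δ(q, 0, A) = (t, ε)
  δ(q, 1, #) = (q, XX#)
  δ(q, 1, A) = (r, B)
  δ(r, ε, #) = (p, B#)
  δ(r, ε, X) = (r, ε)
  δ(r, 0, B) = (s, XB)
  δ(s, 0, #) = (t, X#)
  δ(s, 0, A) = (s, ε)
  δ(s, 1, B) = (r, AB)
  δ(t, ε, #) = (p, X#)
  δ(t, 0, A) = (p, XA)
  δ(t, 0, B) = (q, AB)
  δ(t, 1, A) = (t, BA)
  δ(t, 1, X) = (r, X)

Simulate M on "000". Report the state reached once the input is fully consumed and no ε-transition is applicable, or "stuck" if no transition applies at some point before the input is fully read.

stuck

(p, 000, #)
  read 0, top #: go to q, push A# → (q, 00, A#)
  read 0, top A: go to t, push ε → (t, 0, #)
  ε-move, top #: go to p, push X# → (p, 0, X#)
No transition for (p, 0, top X); M blocks with input 0 remaining.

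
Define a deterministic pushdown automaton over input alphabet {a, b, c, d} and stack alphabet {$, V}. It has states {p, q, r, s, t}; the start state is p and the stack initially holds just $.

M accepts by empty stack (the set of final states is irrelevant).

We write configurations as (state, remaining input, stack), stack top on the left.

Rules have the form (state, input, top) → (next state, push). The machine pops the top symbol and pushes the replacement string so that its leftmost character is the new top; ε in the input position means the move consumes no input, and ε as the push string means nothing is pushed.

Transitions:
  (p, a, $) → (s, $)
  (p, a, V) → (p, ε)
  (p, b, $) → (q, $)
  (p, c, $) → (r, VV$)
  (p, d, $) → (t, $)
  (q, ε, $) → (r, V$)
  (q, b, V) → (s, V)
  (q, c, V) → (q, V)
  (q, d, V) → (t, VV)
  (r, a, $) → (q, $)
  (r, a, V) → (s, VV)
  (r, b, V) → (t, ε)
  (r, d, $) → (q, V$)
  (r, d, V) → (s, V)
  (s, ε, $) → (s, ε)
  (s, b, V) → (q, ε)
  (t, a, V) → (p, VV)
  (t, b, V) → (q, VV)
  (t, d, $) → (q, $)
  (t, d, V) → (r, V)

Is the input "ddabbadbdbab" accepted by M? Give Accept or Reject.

(p, ddabbadbdbab, $)
  read d, top $: go to t, push $ → (t, dabbadbdbab, $)
  read d, top $: go to q, push $ → (q, abbadbdbab, $)
  ε-move, top $: go to r, push V$ → (r, abbadbdbab, V$)
  read a, top V: go to s, push VV → (s, bbadbdbab, VV$)
  read b, top V: go to q, push ε → (q, badbdbab, V$)
  read b, top V: go to s, push V → (s, adbdbab, V$)
No transition applies at (s, adbdbab, V$); input not fully consumed.

Reject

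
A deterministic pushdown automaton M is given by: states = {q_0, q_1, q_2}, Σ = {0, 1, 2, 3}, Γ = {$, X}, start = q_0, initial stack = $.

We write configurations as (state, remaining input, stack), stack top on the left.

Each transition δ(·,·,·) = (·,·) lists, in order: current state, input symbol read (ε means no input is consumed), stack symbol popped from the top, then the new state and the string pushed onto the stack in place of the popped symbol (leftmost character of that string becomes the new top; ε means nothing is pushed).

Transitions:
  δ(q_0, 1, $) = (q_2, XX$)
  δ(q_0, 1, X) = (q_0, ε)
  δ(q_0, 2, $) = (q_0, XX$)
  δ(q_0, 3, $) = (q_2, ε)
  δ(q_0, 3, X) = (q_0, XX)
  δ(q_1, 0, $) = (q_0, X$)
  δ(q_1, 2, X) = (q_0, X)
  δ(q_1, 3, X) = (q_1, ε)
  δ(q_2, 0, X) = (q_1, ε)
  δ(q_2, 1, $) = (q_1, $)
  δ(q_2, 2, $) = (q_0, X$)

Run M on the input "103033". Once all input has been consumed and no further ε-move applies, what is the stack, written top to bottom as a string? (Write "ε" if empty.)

(q_0, 103033, $)
  read 1, top $: go to q_2, push XX$ → (q_2, 03033, XX$)
  read 0, top X: go to q_1, push ε → (q_1, 3033, X$)
  read 3, top X: go to q_1, push ε → (q_1, 033, $)
  read 0, top $: go to q_0, push X$ → (q_0, 33, X$)
  read 3, top X: go to q_0, push XX → (q_0, 3, XX$)
  read 3, top X: go to q_0, push XX → (q_0, ε, XXX$)
All input consumed in state q_0 with stack XXX$.

XXX$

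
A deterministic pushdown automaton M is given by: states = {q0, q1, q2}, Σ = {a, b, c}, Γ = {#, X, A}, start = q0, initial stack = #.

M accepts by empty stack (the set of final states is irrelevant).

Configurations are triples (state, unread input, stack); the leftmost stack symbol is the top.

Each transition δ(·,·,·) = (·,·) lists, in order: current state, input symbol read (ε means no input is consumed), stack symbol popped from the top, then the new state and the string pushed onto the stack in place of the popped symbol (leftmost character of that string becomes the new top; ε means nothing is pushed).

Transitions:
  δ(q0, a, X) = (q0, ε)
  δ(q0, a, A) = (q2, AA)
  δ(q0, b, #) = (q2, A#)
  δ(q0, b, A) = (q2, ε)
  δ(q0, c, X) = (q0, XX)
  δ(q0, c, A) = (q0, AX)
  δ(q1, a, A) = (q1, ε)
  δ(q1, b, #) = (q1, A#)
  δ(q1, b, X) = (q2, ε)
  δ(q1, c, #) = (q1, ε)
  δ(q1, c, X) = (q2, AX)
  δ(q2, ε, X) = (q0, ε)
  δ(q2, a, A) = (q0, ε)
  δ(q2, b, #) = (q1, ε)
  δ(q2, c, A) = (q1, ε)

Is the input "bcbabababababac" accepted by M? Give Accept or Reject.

(q0, bcbabababababac, #) ⊢ (q2, cbabababababac, A#) ⊢ (q1, babababababac, #) ⊢ (q1, abababababac, A#) ⊢ (q1, bababababac, #) ⊢ (q1, ababababac, A#) ⊢ (q1, babababac, #) ⊢ (q1, abababac, A#) ⊢ (q1, bababac, #) ⊢ (q1, ababac, A#) ⊢ (q1, babac, #) ⊢ (q1, abac, A#) ⊢ (q1, bac, #) ⊢ (q1, ac, A#) ⊢ (q1, c, #) ⊢ (q1, ε, ε)
All input consumed and the stack is empty.

Accept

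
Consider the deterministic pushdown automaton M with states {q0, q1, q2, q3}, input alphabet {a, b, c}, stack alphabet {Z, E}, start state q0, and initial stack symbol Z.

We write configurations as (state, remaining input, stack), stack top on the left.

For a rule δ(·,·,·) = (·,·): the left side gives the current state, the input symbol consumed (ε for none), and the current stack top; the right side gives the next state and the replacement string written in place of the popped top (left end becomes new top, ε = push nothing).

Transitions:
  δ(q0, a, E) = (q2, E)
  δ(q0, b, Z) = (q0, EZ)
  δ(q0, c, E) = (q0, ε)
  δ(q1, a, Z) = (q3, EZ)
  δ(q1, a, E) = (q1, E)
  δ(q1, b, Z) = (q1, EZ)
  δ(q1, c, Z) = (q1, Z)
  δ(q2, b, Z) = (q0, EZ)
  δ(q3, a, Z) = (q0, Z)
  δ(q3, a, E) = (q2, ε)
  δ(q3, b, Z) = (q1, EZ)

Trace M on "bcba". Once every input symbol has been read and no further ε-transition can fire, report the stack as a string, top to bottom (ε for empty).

EZ

(q0, bcba, Z)
  read b, top Z: go to q0, push EZ → (q0, cba, EZ)
  read c, top E: go to q0, push ε → (q0, ba, Z)
  read b, top Z: go to q0, push EZ → (q0, a, EZ)
  read a, top E: go to q2, push E → (q2, ε, EZ)
All input consumed in state q2 with stack EZ.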